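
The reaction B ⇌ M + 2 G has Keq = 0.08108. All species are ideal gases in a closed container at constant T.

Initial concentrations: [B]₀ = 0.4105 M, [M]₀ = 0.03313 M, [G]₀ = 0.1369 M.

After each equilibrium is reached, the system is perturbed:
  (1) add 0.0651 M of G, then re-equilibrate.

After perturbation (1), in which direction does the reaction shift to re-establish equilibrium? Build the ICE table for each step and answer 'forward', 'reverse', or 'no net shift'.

Q₀ = 0.001513 vs Keq = 0.08108 ⇒ Q<K, forward
Step 1:
                    B           M           G
  Initial      0.4105     0.03313      0.1369
  Change      -0.1239      0.1239      0.2478
  Equil        0.2866       0.157      0.3847
  solve Keq expr → x = 0.1239; check Q = 0.08108
Then add 0.0651 M of G.
Step 2:
                    B           M           G
  Initial      0.2866       0.157      0.4498
  Change      0.01616    -0.01616    -0.03233
  Equil        0.3028      0.1409      0.4175
  solve Keq expr → x = -0.01616; check Q = 0.08108

Direction: reverse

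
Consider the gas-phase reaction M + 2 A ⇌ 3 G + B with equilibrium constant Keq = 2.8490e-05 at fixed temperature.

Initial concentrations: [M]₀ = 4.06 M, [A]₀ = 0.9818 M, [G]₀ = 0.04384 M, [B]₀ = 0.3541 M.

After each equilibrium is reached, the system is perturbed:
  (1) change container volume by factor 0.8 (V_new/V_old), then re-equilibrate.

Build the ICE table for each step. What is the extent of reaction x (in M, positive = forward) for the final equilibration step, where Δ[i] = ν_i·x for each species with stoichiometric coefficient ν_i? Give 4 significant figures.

Q₀ = 7.6237e-06 vs Keq = 2.8490e-05 ⇒ Q<K, forward
Step 1:
                   M          A          G          B
  init          4.06     0.9818    0.04384     0.3541
  Δ        -0.007654   -0.01531    0.02296   0.007654
  eq           4.052     0.9665     0.0668     0.3618
  solve Keq expr → x = 0.007654; check Q = 2.8490e-05
Then change container volume by factor 0.8 (V_new/V_old).
Step 2:
                   M          A          G          B
  init         5.065      1.208     0.0835     0.4522
  Δ         0.001901   0.003803  -0.005704  -0.001901
  eq           5.067      1.212     0.0778     0.4503
  solve Keq expr → x = -0.001901; check Q = 2.8490e-05

x = -0.001901 M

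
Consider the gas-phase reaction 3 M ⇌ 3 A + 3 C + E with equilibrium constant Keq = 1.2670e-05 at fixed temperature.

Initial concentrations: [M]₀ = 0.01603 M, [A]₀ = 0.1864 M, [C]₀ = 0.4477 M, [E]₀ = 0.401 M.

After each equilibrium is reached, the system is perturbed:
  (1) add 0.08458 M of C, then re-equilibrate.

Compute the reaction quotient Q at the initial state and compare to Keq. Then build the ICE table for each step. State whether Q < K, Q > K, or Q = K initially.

Q₀ = 56.58 vs Keq = 1.2670e-05 ⇒ Q>K, reverse
Step 1:
                  M         A         C         E
  init      0.01603    0.1864    0.4477     0.401
  Δ          0.1651   -0.1651   -0.1651  -0.05504
  eq         0.1811   0.02129    0.2826     0.346
  solve Keq expr → x = -0.05504; check Q = 1.2670e-05
Then add 0.08458 M of C.
Step 2:
                  M         A         C         E
  init       0.1811   0.02129    0.3672     0.346
  Δ        0.004293 -0.004293 -0.004293 -0.001431
  eq         0.1854   0.01699    0.3629    0.3445
  solve Keq expr → x = -0.001431; check Q = 1.2670e-05

Q₀ = 56.58; Q > K (proceeds reverse)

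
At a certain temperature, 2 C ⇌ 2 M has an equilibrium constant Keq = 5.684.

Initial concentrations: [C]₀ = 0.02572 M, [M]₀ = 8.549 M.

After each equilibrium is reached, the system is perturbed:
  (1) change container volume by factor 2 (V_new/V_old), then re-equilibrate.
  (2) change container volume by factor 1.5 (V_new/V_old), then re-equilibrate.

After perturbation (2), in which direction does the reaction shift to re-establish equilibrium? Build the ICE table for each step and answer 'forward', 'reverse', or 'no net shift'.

Q₀ = 1.1048e+05 vs Keq = 5.684 ⇒ Q>K, reverse
Step 1:
                  C         M
  init      0.02572     8.549
  Δ           2.508    -2.508
  eq          2.534     6.041
  solve Keq expr → x = -1.254; check Q = 5.684
Then change container volume by factor 2 (V_new/V_old).
Step 2:
                  C         M
  init        1.267      3.02
  Δ               0         0
  eq          1.267      3.02
  solve Keq expr → x = 0; check Q = 5.684
Then change container volume by factor 1.5 (V_new/V_old).
Step 3:
                  C         M
  init       0.8446     2.014
  Δ               0         0
  eq         0.8446     2.014
  solve Keq expr → x = 0; check Q = 5.684

Direction: no net shift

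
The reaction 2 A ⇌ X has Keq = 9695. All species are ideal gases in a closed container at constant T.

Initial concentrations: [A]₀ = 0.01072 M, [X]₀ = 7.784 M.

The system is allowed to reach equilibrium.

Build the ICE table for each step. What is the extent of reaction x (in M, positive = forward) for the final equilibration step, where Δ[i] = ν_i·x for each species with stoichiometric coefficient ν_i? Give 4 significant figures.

x = -0.0088 M

Q₀ = 6.7735e+04 vs Keq = 9695 ⇒ Q>K, reverse
Step 1:
                   A          X
  Initial    0.01072      7.784
  Change      0.0176    -0.0088
  Equil      0.02832      7.775
  solve Keq expr → x = -0.0088; check Q = 9695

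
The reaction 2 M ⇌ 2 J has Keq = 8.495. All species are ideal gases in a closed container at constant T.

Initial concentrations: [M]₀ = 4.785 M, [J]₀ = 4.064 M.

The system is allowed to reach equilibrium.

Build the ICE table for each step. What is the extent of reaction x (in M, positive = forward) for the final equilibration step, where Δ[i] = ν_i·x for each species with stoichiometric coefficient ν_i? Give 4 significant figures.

Q₀ = 0.7213 vs Keq = 8.495 ⇒ Q<K, forward
Step 1:
                  M         J
  I           4.785     4.064
  C          -2.524     2.524
  E           2.261     6.588
  solve Keq expr → x = 1.262; check Q = 8.495

x = 1.262 M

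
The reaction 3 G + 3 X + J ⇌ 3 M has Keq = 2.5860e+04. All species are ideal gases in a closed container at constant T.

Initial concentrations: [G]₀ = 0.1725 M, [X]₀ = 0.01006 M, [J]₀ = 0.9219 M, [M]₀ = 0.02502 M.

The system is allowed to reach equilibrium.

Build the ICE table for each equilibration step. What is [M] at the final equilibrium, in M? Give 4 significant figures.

Q₀ = 3251 vs Keq = 2.5860e+04 ⇒ Q<K, forward
Step 1:
                    G           X           J           M
  I            0.1725     0.01006      0.9219     0.02502
  C         -0.004059   -0.004059   -0.001353    0.004059
  E            0.1684    0.006001      0.9205     0.02908
  solve Keq expr → x = 0.001353; check Q = 2.5860e+04

[M]_eq = 0.02908 M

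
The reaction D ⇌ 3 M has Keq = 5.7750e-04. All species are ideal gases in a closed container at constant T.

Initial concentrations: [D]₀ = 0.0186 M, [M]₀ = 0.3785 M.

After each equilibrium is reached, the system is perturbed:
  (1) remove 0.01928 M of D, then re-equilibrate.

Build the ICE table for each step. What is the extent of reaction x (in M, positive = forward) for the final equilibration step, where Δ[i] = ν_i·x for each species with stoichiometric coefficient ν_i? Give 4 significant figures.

x = -7.0192e-04 M

Q₀ = 2.915 vs Keq = 5.7750e-04 ⇒ Q>K, reverse
Step 1:
                    D           M
  I            0.0186      0.3785
  C            0.1121     -0.3362
  E            0.1307     0.04226
  solve Keq expr → x = -0.1121; check Q = 5.7750e-04
Then remove 0.01928 M of D.
Step 2:
                    D           M
  I            0.1114     0.04226
  C        7.0192e-04   -0.002106
  E            0.1121     0.04015
  solve Keq expr → x = -7.0192e-04; check Q = 5.7750e-04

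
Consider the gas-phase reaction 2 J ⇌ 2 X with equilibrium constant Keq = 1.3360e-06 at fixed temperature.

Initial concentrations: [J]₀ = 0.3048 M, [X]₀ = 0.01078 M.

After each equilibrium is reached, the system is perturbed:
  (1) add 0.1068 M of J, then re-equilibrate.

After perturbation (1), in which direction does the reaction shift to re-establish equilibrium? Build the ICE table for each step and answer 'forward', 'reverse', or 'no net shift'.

Direction: forward

Q₀ = 0.001251 vs Keq = 1.3360e-06 ⇒ Q>K, reverse
Step 1:
                   J          X
  init        0.3048    0.01078
  Δ          0.01042   -0.01042
  eq          0.3152 3.6434e-04
  solve Keq expr → x = -0.005208; check Q = 1.3360e-06
Then add 0.1068 M of J.
Step 2:
                   J          X
  init         0.422 3.6434e-04
  Δ       -1.2330e-04 1.2330e-04
  eq          0.4219 4.8765e-04
  solve Keq expr → x = 6.1651e-05; check Q = 1.3360e-06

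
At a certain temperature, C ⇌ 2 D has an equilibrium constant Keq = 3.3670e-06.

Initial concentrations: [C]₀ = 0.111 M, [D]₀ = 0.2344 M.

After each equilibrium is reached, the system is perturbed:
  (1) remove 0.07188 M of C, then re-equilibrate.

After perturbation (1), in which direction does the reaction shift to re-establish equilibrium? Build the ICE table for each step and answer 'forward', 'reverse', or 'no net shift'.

Direction: reverse

Q₀ = 0.495 vs Keq = 3.3670e-06 ⇒ Q>K, reverse
Step 1:
                    C           D
  init          0.111      0.2344
  Δ            0.1168     -0.2335
  eq           0.2278  8.7571e-04
  solve Keq expr → x = -0.1168; check Q = 3.3670e-06
Then remove 0.07188 M of C.
Step 2:
                    C           D
  init         0.1559  8.7571e-04
  Δ        7.5535e-05 -1.5107e-04
  eq            0.156  7.2464e-04
  solve Keq expr → x = -7.5535e-05; check Q = 3.3670e-06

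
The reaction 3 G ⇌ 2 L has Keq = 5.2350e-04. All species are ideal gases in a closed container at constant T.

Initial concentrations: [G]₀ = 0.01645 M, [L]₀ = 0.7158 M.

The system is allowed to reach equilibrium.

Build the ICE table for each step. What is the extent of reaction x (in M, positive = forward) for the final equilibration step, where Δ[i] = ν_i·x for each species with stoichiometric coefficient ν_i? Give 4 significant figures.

Q₀ = 1.1510e+05 vs Keq = 5.2350e-04 ⇒ Q>K, reverse
Step 1:
                    G           L
  I           0.01645      0.7158
  C             1.037     -0.6911
  E             1.053     0.02473
  solve Keq expr → x = -0.3455; check Q = 5.2350e-04

x = -0.3455 M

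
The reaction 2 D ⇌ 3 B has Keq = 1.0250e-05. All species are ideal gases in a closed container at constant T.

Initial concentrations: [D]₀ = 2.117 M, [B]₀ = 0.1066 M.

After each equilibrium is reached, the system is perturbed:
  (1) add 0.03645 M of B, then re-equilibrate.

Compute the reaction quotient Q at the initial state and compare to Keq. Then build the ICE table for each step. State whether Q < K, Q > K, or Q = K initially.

Q₀ = 2.7029e-04; Q > K (proceeds reverse)

Q₀ = 2.7029e-04 vs Keq = 1.0250e-05 ⇒ Q>K, reverse
Step 1:
                  D         B
  I           2.117    0.1066
  C         0.04684  -0.07026
  E           2.164   0.03634
  solve Keq expr → x = -0.02342; check Q = 1.0250e-05
Then add 0.03645 M of B.
Step 2:
                  D         B
  I           2.164   0.07279
  C         0.02412  -0.03618
  E           2.188   0.03661
  solve Keq expr → x = -0.01206; check Q = 1.0250e-05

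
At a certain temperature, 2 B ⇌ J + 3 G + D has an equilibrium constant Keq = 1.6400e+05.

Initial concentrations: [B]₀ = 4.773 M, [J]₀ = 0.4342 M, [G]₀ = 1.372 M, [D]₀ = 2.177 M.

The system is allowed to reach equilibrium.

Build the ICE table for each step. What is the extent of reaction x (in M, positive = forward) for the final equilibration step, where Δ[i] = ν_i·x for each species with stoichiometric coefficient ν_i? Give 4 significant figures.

x = 2.285 M

Q₀ = 0.1072 vs Keq = 1.6400e+05 ⇒ Q<K, forward
Step 1:
                  B         J         G         D
  I           4.773    0.4342     1.372     2.177
  C           -4.57     2.285     6.855     2.285
  E           0.203     2.719     8.227     4.462
  solve Keq expr → x = 2.285; check Q = 1.6400e+05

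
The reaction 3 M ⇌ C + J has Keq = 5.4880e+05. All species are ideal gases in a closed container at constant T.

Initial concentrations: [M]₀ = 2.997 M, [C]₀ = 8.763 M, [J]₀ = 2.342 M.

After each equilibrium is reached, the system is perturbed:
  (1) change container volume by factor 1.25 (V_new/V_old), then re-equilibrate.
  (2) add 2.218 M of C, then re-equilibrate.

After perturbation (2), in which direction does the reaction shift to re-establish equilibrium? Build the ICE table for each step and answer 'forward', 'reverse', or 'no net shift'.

Direction: reverse

Q₀ = 0.7624 vs Keq = 5.4880e+05 ⇒ Q<K, forward
Step 1:
                    M           C           J
  Initial       2.997       8.763       2.342
  Change       -2.958       0.986       0.986
  Equil       0.03896       9.749       3.328
  solve Keq expr → x = 0.986; check Q = 5.4880e+05
Then change container volume by factor 1.25 (V_new/V_old).
Step 2:
                    M           C           J
  Initial     0.03117       7.799       2.662
  Change     0.002402 -8.0065e-04 -8.0065e-04
  Equil       0.03357       7.798       2.662
  solve Keq expr → x = -8.0065e-04; check Q = 5.4880e+05
Then add 2.218 M of C.
Step 3:
                    M           C           J
  Initial     0.03357       10.02       2.662
  Change     0.002915 -9.7173e-04 -9.7173e-04
  Equil       0.03648       10.02       2.661
  solve Keq expr → x = -9.7173e-04; check Q = 5.4880e+05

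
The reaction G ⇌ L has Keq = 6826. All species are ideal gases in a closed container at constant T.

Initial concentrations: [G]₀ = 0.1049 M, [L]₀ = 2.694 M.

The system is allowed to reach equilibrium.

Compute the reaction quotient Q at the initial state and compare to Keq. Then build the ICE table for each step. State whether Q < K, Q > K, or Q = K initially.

Q₀ = 25.68; Q < K (proceeds forward)

Q₀ = 25.68 vs Keq = 6826 ⇒ Q<K, forward
Step 1:
                  G         L
  init       0.1049     2.694
  Δ         -0.1045    0.1045
  eq      4.0998e-04     2.798
  solve Keq expr → x = 0.1045; check Q = 6826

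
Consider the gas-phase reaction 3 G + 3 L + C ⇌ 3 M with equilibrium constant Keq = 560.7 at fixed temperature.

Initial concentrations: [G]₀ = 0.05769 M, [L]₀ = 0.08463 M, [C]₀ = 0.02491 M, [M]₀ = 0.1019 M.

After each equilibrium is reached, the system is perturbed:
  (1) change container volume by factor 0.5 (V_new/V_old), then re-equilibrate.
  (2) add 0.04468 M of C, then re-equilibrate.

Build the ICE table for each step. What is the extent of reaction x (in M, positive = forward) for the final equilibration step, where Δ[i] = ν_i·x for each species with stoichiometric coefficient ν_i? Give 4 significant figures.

x = 0.003021 M

Q₀ = 3.6498e+05 vs Keq = 560.7 ⇒ Q>K, reverse
Step 1:
                    G           L           C           M
  init        0.05769     0.08463     0.02491      0.1019
  Δ           0.05573     0.05573     0.01858    -0.05573
  eq           0.1134      0.1404     0.04349     0.04617
  solve Keq expr → x = -0.01858; check Q = 560.7
Then change container volume by factor 0.5 (V_new/V_old).
Step 2:
                    G           L           C           M
  init         0.2268      0.2807     0.08698     0.09233
  Δ          -0.04868    -0.04868    -0.01623     0.04868
  eq           0.1782      0.2321     0.07075       0.141
  solve Keq expr → x = 0.01623; check Q = 560.7
Then add 0.04468 M of C.
Step 3:
                    G           L           C           M
  init         0.1782      0.2321      0.1154       0.141
  Δ         -0.009063   -0.009063   -0.003021    0.009063
  eq           0.1691       0.223      0.1124      0.1501
  solve Keq expr → x = 0.003021; check Q = 560.7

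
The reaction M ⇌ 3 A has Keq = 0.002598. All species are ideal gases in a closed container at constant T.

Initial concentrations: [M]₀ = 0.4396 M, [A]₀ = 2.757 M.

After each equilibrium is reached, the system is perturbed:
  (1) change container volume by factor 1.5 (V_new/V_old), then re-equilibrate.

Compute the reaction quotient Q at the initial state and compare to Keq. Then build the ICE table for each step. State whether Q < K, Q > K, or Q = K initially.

Q₀ = 47.67 vs Keq = 0.002598 ⇒ Q>K, reverse
Step 1:
                   M          A
  Initial     0.4396      2.757
  Change      0.8689     -2.607
  Equil        1.308     0.1504
  solve Keq expr → x = -0.8689; check Q = 0.002598
Then change container volume by factor 1.5 (V_new/V_old).
Step 2:
                   M          A
  Initial     0.8723     0.1002
  Change     -0.0102     0.0306
  Equil       0.8621     0.1308
  solve Keq expr → x = 0.0102; check Q = 0.002598

Q₀ = 47.67; Q > K (proceeds reverse)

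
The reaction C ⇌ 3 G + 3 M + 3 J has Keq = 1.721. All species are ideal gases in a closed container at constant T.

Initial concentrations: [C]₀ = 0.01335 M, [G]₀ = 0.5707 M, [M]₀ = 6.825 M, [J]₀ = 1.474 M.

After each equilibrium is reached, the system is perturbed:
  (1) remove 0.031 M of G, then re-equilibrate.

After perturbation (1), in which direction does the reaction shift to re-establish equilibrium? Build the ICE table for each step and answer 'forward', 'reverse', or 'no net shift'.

Q₀ = 1.4176e+04 vs Keq = 1.721 ⇒ Q>K, reverse
Step 1:
                  C         G         M         J
  Initial   0.01335    0.5707     6.825     1.474
  Change     0.1557   -0.4672   -0.4672   -0.4672
  Equil      0.1691    0.1035     6.358     1.007
  solve Keq expr → x = -0.1557; check Q = 1.721
Then remove 0.031 M of G.
Step 2:
                  C         G         M         J
  Initial    0.1691   0.07252     6.358     1.007
  Change  -0.008733    0.0262    0.0262    0.0262
  Equil      0.1603   0.09872     6.384     1.033
  solve Keq expr → x = 0.008733; check Q = 1.721

Direction: forward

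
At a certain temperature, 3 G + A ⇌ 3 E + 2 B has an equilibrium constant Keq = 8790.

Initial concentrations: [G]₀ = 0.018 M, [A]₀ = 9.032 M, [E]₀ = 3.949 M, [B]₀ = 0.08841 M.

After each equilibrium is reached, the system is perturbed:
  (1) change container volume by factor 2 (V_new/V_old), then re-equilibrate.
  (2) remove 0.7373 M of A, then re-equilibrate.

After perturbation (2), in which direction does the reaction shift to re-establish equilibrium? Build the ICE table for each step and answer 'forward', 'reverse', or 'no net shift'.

Q₀ = 9138 vs Keq = 8790 ⇒ Q>K, reverse
Step 1:
                    G           A           E           B
  Initial       0.018       9.032       3.949     0.08841
  Change   2.1398e-04  7.1327e-05 -2.1398e-04 -1.4265e-04
  Equil       0.01821       9.032       3.949     0.08827
  solve Keq expr → x = -7.1327e-05; check Q = 8790
Then change container volume by factor 2 (V_new/V_old).
Step 2:
                    G           A           E           B
  Initial    0.009107       4.516       1.974     0.04413
  Change    -0.001745 -5.8182e-04    0.001745    0.001164
  Equil      0.007362       4.515       1.976      0.0453
  solve Keq expr → x = 5.8182e-04; check Q = 8790
Then remove 0.7373 M of A.
Step 3:
                    G           A           E           B
  Initial    0.007362       3.778       1.976      0.0453
  Change   4.1697e-04  1.3899e-04 -4.1697e-04 -2.7798e-04
  Equil      0.007779       3.778       1.976     0.04502
  solve Keq expr → x = -1.3899e-04; check Q = 8790

Direction: reverse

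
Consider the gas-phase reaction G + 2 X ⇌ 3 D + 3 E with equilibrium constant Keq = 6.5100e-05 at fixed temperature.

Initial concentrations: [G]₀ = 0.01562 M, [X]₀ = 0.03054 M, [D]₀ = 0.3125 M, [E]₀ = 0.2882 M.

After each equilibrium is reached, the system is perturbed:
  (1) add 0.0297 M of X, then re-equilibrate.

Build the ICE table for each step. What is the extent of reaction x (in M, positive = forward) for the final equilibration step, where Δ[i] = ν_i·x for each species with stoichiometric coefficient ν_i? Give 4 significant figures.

Q₀ = 50.14 vs Keq = 6.5100e-05 ⇒ Q>K, reverse
Step 1:
                  G         X         D         E
  Initial   0.01562   0.03054    0.3125    0.2882
  Change    0.07453    0.1491   -0.2236   -0.2236
  Equil     0.09015    0.1796    0.0889    0.0646
  solve Keq expr → x = -0.07453; check Q = 6.5100e-05
Then add 0.0297 M of X.
Step 2:
                  G         X         D         E
  Initial   0.09015    0.2093    0.0889    0.0646
  Change  -0.001153 -0.002306  0.003459  0.003459
  Equil       0.089     0.207   0.09235   0.06805
  solve Keq expr → x = 0.001153; check Q = 6.5100e-05

x = 0.001153 M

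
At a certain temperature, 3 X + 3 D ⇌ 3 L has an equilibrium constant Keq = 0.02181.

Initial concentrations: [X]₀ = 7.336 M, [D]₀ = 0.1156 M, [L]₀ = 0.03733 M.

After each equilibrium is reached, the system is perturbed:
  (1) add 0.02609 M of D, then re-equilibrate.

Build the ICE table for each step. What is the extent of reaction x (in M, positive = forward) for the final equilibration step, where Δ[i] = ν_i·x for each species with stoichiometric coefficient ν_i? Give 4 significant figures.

Q₀ = 8.5295e-05 vs Keq = 0.02181 ⇒ Q<K, forward
Step 1:
                   X          D          L
  I            7.336     0.1156    0.03733
  C         -0.06515   -0.06515    0.06515
  E            7.271    0.05045     0.1025
  solve Keq expr → x = 0.02172; check Q = 0.02181
Then add 0.02609 M of D.
Step 2:
                   X          D          L
  I            7.271    0.07654     0.1025
  C         -0.01739   -0.01739    0.01739
  E            7.253    0.05915     0.1199
  solve Keq expr → x = 0.005796; check Q = 0.02181

x = 0.005796 M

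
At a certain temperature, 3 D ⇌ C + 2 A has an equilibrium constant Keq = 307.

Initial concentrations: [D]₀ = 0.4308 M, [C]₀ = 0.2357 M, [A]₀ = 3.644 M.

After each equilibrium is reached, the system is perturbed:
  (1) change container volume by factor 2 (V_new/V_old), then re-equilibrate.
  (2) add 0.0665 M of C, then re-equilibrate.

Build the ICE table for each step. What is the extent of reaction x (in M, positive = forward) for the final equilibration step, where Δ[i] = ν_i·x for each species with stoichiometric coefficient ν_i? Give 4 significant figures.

Q₀ = 39.15 vs Keq = 307 ⇒ Q<K, forward
Step 1:
                   D          C          A
  I           0.4308     0.2357      3.644
  C          -0.1906    0.06353     0.1271
  E           0.2402     0.2992      3.771
  solve Keq expr → x = 0.06353; check Q = 307
Then change container volume by factor 2 (V_new/V_old).
Step 2:
                   D          C          A
  I           0.1201     0.1496      1.886
  C                0          0          0
  E           0.1201     0.1496      1.886
  solve Keq expr → x = 0; check Q = 307
Then add 0.0665 M of C.
Step 3:
                   D          C          A
  I           0.1201     0.2161      1.886
  C          0.01421  -0.004737  -0.009475
  E           0.1343     0.2114      1.876
  solve Keq expr → x = -0.004737; check Q = 307

x = -0.004737 M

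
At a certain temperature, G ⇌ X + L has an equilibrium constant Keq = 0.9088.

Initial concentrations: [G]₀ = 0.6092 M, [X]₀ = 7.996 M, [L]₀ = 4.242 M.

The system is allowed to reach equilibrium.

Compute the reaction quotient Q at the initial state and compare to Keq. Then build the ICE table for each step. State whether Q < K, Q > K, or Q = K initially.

Q₀ = 55.68 vs Keq = 0.9088 ⇒ Q>K, reverse
Step 1:
                  G         X         L
  I          0.6092     7.996     4.242
  C           3.436    -3.436    -3.436
  E           4.045      4.56    0.8061
  solve Keq expr → x = -3.436; check Q = 0.9088

Q₀ = 55.68; Q > K (proceeds reverse)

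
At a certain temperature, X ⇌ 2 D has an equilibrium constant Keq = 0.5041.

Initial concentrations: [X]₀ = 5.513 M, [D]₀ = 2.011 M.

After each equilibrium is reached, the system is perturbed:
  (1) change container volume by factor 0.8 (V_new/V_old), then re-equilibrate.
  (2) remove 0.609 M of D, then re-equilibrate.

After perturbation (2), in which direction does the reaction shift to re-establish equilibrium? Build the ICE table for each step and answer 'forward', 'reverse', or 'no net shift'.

Q₀ = 0.7336 vs Keq = 0.5041 ⇒ Q>K, reverse
Step 1:
                   X          D
  Initial      5.513      2.011
  Change        0.16    -0.3199
  Equil        5.673      1.691
  solve Keq expr → x = -0.16; check Q = 0.5041
Then change container volume by factor 0.8 (V_new/V_old).
Step 2:
                   X          D
  Initial      7.091      2.114
  Change      0.1046    -0.2093
  Equil        7.196      1.905
  solve Keq expr → x = -0.1046; check Q = 0.5041
Then remove 0.609 M of D.
Step 3:
                   X          D
  Initial      7.196      1.296
  Change     -0.2854     0.5708
  Equil         6.91      1.866
  solve Keq expr → x = 0.2854; check Q = 0.5041

Direction: forward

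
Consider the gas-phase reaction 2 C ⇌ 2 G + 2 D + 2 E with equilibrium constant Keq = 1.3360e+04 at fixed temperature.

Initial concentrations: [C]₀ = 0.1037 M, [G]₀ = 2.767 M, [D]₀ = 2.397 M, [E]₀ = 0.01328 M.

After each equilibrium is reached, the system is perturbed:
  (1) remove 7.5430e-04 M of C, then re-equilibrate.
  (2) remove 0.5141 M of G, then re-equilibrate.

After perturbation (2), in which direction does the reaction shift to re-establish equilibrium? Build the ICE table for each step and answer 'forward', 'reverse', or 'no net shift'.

Direction: forward

Q₀ = 0.7214 vs Keq = 1.3360e+04 ⇒ Q<K, forward
Step 1:
                   C          G          D          E
  Initial     0.1037      2.767      2.397    0.01328
  Change    -0.09689    0.09689    0.09689    0.09689
  Equil     0.006808      2.864      2.494     0.1102
  solve Keq expr → x = 0.04845; check Q = 1.3360e+04
Then remove 7.5430e-04 M of C.
Step 2:
                   C          G          D          E
  Initial   0.006053      2.864      2.494     0.1102
  Change  7.0702e-04 -7.0702e-04 -7.0702e-04 -7.0702e-04
  Equil      0.00676      2.863      2.493     0.1095
  solve Keq expr → x = -3.5351e-04; check Q = 1.3360e+04
Then remove 0.5141 M of G.
Step 3:
                   C          G          D          E
  Initial    0.00676      2.349      2.493     0.1095
  Change    -0.00115    0.00115    0.00115    0.00115
  Equil      0.00561       2.35      2.494     0.1106
  solve Keq expr → x = 5.7513e-04; check Q = 1.3360e+04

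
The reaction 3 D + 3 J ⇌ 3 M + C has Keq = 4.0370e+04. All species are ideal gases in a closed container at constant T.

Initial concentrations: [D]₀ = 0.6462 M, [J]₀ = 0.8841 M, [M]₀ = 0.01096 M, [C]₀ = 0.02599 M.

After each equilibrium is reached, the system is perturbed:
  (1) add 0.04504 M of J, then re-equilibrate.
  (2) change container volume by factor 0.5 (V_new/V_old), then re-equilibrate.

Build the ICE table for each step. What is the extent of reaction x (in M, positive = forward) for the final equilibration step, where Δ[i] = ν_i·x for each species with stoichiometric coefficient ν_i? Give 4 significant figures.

Q₀ = 1.8350e-07 vs Keq = 4.0370e+04 ⇒ Q<K, forward
Step 1:
                   D          J          M          C
  Initial     0.6462     0.8841    0.01096    0.02599
  Change     -0.6066    -0.6066     0.6066     0.2022
  Equil      0.03963     0.2775     0.6175     0.2282
  solve Keq expr → x = 0.2022; check Q = 4.0370e+04
Then add 0.04504 M of J.
Step 2:
                   D          J          M          C
  Initial    0.03963     0.3226     0.6175     0.2282
  Change   -0.004689  -0.004689   0.004689   0.001563
  Equil      0.03495     0.3179     0.6222     0.2297
  solve Keq expr → x = 0.001563; check Q = 4.0370e+04
Then change container volume by factor 0.5 (V_new/V_old).
Step 3:
                   D          J          M          C
  Initial    0.06989     0.6358      1.244     0.4595
  Change     -0.0231    -0.0231     0.0231   0.007699
  Equil       0.0468     0.6127      1.268     0.4672
  solve Keq expr → x = 0.007699; check Q = 4.0370e+04

x = 0.007699 M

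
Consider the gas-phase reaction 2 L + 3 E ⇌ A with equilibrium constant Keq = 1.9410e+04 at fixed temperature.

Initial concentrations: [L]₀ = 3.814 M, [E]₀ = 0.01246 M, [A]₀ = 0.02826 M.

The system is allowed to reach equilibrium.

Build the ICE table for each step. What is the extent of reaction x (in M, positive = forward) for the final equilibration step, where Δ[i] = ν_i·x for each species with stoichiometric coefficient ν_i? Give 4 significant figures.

x = 0.002559 M

Q₀ = 1004 vs Keq = 1.9410e+04 ⇒ Q<K, forward
Step 1:
                   L          E          A
  init         3.814    0.01246    0.02826
  Δ        -0.005118  -0.007677   0.002559
  eq           3.809   0.004783    0.03082
  solve Keq expr → x = 0.002559; check Q = 1.9410e+04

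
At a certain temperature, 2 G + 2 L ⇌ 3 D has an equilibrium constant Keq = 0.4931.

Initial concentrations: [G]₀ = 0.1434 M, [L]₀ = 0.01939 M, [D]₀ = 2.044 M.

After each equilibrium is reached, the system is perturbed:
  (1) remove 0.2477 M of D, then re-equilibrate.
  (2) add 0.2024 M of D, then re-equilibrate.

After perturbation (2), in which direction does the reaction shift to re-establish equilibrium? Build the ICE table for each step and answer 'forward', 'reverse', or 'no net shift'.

Direction: reverse

Q₀ = 1.1046e+06 vs Keq = 0.4931 ⇒ Q>K, reverse
Step 1:
                  G         L         D
  init       0.1434   0.01939     2.044
  Δ          0.8707    0.8707    -1.306
  eq          1.014    0.8901    0.7379
  solve Keq expr → x = -0.4354; check Q = 0.4931
Then remove 0.2477 M of D.
Step 2:
                  G         L         D
  init        1.014    0.8901    0.4902
  Δ        -0.09831  -0.09831    0.1475
  eq         0.9158    0.7918    0.6377
  solve Keq expr → x = 0.04915; check Q = 0.4931
Then add 0.2024 M of D.
Step 3:
                  G         L         D
  init       0.9158    0.7918    0.8401
  Δ         0.08043   0.08043   -0.1207
  eq         0.9963    0.8722    0.7194
  solve Keq expr → x = -0.04022; check Q = 0.4931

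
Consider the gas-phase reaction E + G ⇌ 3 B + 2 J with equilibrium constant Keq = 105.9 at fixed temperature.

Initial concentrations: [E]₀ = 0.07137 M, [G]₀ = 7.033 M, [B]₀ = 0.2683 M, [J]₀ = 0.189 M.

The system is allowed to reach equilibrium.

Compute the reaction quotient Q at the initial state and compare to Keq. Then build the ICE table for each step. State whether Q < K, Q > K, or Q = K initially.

Q₀ = 0.001374; Q < K (proceeds forward)

Q₀ = 0.001374 vs Keq = 105.9 ⇒ Q<K, forward
Step 1:
                    E           G           B           J
  Initial     0.07137       7.033      0.2683       0.189
  Change     -0.07135    -0.07135      0.2141      0.1427
  Equil    1.6750e-05       6.962      0.4824      0.3317
  solve Keq expr → x = 0.07135; check Q = 105.9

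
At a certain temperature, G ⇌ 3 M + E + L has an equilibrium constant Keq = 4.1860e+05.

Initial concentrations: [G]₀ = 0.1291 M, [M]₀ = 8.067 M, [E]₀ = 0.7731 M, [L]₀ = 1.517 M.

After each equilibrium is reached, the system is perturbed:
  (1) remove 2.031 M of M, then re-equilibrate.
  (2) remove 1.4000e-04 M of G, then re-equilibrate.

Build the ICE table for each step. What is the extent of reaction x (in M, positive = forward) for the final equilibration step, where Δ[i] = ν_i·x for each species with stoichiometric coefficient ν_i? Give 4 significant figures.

x = -1.3959e-04 M

Q₀ = 4769 vs Keq = 4.1860e+05 ⇒ Q<K, forward
Step 1:
                  G         M         E         L
  Initial    0.1291     8.067    0.7731     1.517
  Change     -0.127    0.3809     0.127     0.127
  Equil    0.002131     8.448    0.9001     1.644
  solve Keq expr → x = 0.127; check Q = 4.1860e+05
Then remove 2.031 M of M.
Step 2:
                  G         M         E         L
  Initial  0.002131     6.417    0.9001     1.644
  Change  -0.001194  0.003581  0.001194  0.001194
  Equil   9.3749e-04      6.42    0.9013     1.645
  solve Keq expr → x = 0.001194; check Q = 4.1860e+05
Then remove 1.4000e-04 M of G.
Step 3:
                  G         M         E         L
  Initial 7.9749e-04      6.42    0.9013     1.645
  Change  1.3959e-04 -4.1878e-04 -1.3959e-04 -1.3959e-04
  Equil   9.3708e-04      6.42    0.9011     1.645
  solve Keq expr → x = -1.3959e-04; check Q = 4.1860e+05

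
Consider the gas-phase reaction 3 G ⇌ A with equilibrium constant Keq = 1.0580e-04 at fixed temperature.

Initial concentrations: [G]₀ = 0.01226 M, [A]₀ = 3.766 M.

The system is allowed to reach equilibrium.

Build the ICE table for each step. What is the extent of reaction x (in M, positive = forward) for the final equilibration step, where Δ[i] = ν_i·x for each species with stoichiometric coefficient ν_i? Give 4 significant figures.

x = -3.629 M

Q₀ = 2.0437e+06 vs Keq = 1.0580e-04 ⇒ Q>K, reverse
Step 1:
                   G          A
  I          0.01226      3.766
  C            10.89     -3.629
  E             10.9      0.137
  solve Keq expr → x = -3.629; check Q = 1.0580e-04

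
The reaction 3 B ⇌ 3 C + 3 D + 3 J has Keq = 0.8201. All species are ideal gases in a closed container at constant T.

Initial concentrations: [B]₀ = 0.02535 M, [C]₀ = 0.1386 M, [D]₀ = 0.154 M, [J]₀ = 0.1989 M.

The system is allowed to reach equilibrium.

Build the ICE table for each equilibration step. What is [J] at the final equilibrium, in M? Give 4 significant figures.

Q₀ = 0.004697 vs Keq = 0.8201 ⇒ Q<K, forward
Step 1:
                   B          C          D          J
  I          0.02535     0.1386      0.154     0.1989
  C           -0.019      0.019      0.019      0.019
  E         0.006347     0.1576      0.173     0.2179
  solve Keq expr → x = 0.006334; check Q = 0.8201

[J]_eq = 0.2179 M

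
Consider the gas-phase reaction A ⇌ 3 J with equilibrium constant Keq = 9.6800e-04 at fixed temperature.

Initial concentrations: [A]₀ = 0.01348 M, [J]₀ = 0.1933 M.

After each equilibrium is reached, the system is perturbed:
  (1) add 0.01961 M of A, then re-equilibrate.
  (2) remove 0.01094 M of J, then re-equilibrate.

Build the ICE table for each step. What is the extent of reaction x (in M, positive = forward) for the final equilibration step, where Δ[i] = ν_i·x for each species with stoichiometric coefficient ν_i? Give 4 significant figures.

Q₀ = 0.5358 vs Keq = 9.6800e-04 ⇒ Q>K, reverse
Step 1:
                  A         J
  init      0.01348    0.1933
  Δ          0.0512   -0.1536
  eq        0.06468   0.03971
  solve Keq expr → x = -0.0512; check Q = 9.6800e-04
Then add 0.01961 M of A.
Step 2:
                  A         J
  init      0.08429   0.03971
  Δ       -0.001155  0.003465
  eq        0.08313   0.04317
  solve Keq expr → x = 0.001155; check Q = 9.6800e-04
Then remove 0.01094 M of J.
Step 3:
                  A         J
  init      0.08313   0.03223
  Δ       -0.003445   0.01034
  eq        0.07969   0.04257
  solve Keq expr → x = 0.003445; check Q = 9.6800e-04

x = 0.003445 M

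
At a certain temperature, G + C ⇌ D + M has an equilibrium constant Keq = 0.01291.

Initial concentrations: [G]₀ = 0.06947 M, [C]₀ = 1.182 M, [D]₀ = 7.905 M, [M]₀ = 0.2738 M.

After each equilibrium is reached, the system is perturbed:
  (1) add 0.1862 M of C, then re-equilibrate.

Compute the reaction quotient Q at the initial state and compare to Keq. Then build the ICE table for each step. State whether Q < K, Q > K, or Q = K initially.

Q₀ = 26.36 vs Keq = 0.01291 ⇒ Q>K, reverse
Step 1:
                  G         C         D         M
  I         0.06947     1.182     7.905    0.2738
  C           0.273     0.273    -0.273    -0.273
  E          0.3424     1.455     7.632 8.4276e-04
  solve Keq expr → x = -0.273; check Q = 0.01291
Then add 0.1862 M of C.
Step 2:
                  G         C         D         M
  I          0.3424     1.641     7.632 8.4276e-04
  C       -1.0748e-04 -1.0748e-04 1.0748e-04 1.0748e-04
  E          0.3423     1.641     7.632 9.5024e-04
  solve Keq expr → x = 1.0748e-04; check Q = 0.01291

Q₀ = 26.36; Q > K (proceeds reverse)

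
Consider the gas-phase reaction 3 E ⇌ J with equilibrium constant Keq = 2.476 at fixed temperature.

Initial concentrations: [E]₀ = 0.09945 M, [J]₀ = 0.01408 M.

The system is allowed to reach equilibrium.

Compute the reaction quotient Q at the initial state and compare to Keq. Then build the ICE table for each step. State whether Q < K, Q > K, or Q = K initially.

Q₀ = 14.31; Q > K (proceeds reverse)

Q₀ = 14.31 vs Keq = 2.476 ⇒ Q>K, reverse
Step 1:
                   E          J
  I          0.09945    0.01408
  C          0.02716  -0.009054
  E           0.1266   0.005026
  solve Keq expr → x = -0.009054; check Q = 2.476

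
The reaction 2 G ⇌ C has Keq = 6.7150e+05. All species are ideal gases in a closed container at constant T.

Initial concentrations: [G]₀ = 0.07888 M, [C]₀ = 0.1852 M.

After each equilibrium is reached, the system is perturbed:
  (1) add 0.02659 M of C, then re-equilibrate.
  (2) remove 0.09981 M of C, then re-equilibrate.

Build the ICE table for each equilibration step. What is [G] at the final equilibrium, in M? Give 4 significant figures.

Q₀ = 29.77 vs Keq = 6.7150e+05 ⇒ Q<K, forward
Step 1:
                  G         C
  init      0.07888    0.1852
  Δ         -0.0783   0.03915
  eq      5.7802e-04    0.2244
  solve Keq expr → x = 0.03915; check Q = 6.7150e+05
Then add 0.02659 M of C.
Step 2:
                  G         C
  init    5.7802e-04    0.2509
  Δ       3.3274e-05 -1.6637e-05
  eq      6.1129e-04    0.2509
  solve Keq expr → x = -1.6637e-05; check Q = 6.7150e+05
Then remove 0.09981 M of C.
Step 3:
                  G         C
  init    6.1129e-04    0.1511
  Δ       -1.3680e-04 6.8400e-05
  eq      4.7449e-04    0.1512
  solve Keq expr → x = 6.8400e-05; check Q = 6.7150e+05

[G]_eq = 4.7449e-04 M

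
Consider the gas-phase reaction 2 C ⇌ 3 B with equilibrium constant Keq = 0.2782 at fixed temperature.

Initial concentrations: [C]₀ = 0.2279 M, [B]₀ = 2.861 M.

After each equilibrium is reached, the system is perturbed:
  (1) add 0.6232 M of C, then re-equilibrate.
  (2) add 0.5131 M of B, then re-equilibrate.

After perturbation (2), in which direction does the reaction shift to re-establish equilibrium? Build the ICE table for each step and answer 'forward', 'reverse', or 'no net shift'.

Q₀ = 450.9 vs Keq = 0.2782 ⇒ Q>K, reverse
Step 1:
                   C          B
  Initial     0.2279      2.861
  Change       1.324     -1.986
  Equil        1.552      0.875
  solve Keq expr → x = -0.662; check Q = 0.2782
Then add 0.6232 M of C.
Step 2:
                   C          B
  Initial      2.175      0.875
  Change     -0.1201     0.1801
  Equil        2.055      1.055
  solve Keq expr → x = 0.06005; check Q = 0.2782
Then add 0.5131 M of B.
Step 3:
                   C          B
  Initial      2.055      1.568
  Change      0.2796    -0.4194
  Equil        2.335      1.149
  solve Keq expr → x = -0.1398; check Q = 0.2782

Direction: reverse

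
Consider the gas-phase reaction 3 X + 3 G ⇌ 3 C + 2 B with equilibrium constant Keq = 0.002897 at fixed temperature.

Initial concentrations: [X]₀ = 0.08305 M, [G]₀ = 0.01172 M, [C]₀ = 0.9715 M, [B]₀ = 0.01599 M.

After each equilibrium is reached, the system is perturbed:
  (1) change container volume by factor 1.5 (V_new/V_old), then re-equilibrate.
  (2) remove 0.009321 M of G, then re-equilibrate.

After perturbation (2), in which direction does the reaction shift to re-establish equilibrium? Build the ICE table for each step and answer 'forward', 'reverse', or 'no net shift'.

Q₀ = 2.5423e+05 vs Keq = 0.002897 ⇒ Q>K, reverse
Step 1:
                    X           G           C           B
  init        0.08305     0.01172      0.9715     0.01599
  Δ           0.02396     0.02396    -0.02396    -0.01598
  eq            0.107     0.03568      0.9475  1.3771e-05
  solve Keq expr → x = -0.007988; check Q = 0.002897
Then change container volume by factor 1.5 (V_new/V_old).
Step 2:
                    X           G           C           B
  init        0.07134     0.02379      0.6317  9.1806e-06
  Δ        2.5245e-06  2.5245e-06 -2.5245e-06 -1.6830e-06
  eq          0.07135     0.02379      0.6317  7.4975e-06
  solve Keq expr → x = -8.4151e-07; check Q = 0.002897
Then remove 0.009321 M of G.
Step 3:
                    X           G           C           B
  init        0.07135     0.01447      0.6317  7.4975e-06
  Δ        5.9076e-06  5.9076e-06 -5.9076e-06 -3.9384e-06
  eq          0.07135     0.01448      0.6317  3.5592e-06
  solve Keq expr → x = -1.9692e-06; check Q = 0.002897

Direction: reverse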